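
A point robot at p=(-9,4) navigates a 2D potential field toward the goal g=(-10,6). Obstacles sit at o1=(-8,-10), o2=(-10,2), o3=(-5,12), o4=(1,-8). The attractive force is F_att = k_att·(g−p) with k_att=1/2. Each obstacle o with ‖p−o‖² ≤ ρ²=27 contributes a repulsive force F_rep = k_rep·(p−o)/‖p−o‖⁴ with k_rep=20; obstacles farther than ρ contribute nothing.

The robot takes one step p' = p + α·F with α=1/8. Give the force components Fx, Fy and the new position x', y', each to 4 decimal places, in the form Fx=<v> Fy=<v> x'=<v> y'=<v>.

F_att = 1/2·(g−p) = 1/2·(-1,2) = (-0.5000,1.0000)
o1: d²=197 > ρ²=27 → inactive
o2: d²=5 ≤ ρ²=27; F_rep = 20·(1,2)/5² = (0.8000,1.6000)
o3: d²=80 > ρ²=27 → inactive
o4: d²=244 > ρ²=27 → inactive
F = F_att + ΣF_rep = (0.3000,2.6000)
p' = p + 1/8·F = (-8.9625,4.3250)

Fx=0.3000 Fy=2.6000 x'=-8.9625 y'=4.3250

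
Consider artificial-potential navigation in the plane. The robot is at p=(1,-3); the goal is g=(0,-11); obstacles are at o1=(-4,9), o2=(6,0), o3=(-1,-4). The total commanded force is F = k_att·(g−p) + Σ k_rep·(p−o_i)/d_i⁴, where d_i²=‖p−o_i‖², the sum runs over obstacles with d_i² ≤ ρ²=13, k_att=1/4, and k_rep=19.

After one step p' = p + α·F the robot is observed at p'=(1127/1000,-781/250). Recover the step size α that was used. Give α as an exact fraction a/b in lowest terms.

F_att = 1/4·(g−p) = 1/4·(-1,-8) = (-0.2500,-2.0000)
o1: d²=169 > ρ²=13 → inactive
o2: d²=34 > ρ²=13 → inactive
o3: d²=5 ≤ ρ²=13; F_rep = 19·(2,1)/5² = (1.5200,0.7600)
F = F_att + ΣF_rep = (1.2700,-1.2400)
Δp = p'−p = (0.1270,-0.1240); α = Δx/Fx = (127/1000) / (127/100) = 1/10
check: Δy/Fy = (-31/250) / (-31/25) = 1/10 ✓

α = 1/10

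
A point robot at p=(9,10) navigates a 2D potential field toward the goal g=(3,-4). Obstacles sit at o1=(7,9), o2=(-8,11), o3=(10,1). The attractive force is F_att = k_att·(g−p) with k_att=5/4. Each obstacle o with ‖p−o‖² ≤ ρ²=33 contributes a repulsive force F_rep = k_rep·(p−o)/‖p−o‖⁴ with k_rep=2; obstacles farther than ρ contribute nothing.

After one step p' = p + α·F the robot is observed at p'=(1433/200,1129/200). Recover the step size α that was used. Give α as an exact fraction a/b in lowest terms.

F_att = 5/4·(g−p) = 5/4·(-6,-14) = (-7.5000,-17.5000)
o1: d²=5 ≤ ρ²=33; F_rep = 2·(2,1)/5² = (0.1600,0.0800)
o2: d²=290 > ρ²=33 → inactive
o3: d²=82 > ρ²=33 → inactive
F = F_att + ΣF_rep = (-7.3400,-17.4200)
Δp = p'−p = (-1.8350,-4.3550); α = Δx/Fx = (-367/200) / (-367/50) = 1/4
check: Δy/Fy = (-871/200) / (-871/50) = 1/4 ✓

α = 1/4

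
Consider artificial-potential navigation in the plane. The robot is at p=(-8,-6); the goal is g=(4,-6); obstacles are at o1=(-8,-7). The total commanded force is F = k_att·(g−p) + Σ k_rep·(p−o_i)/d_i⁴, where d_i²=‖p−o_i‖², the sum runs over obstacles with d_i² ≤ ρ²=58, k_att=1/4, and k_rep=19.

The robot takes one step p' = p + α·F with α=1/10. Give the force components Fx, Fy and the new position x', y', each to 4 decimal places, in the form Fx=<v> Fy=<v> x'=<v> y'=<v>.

Fx=3.0000 Fy=19.0000 x'=-7.7000 y'=-4.1000

F_att = 1/4·(g−p) = 1/4·(12,0) = (3.0000,0.0000)
o1: d²=1 ≤ ρ²=58; F_rep = 19·(0,1)/1² = (0.0000,19.0000)
F = F_att + ΣF_rep = (3.0000,19.0000)
p' = p + 1/10·F = (-7.7000,-4.1000)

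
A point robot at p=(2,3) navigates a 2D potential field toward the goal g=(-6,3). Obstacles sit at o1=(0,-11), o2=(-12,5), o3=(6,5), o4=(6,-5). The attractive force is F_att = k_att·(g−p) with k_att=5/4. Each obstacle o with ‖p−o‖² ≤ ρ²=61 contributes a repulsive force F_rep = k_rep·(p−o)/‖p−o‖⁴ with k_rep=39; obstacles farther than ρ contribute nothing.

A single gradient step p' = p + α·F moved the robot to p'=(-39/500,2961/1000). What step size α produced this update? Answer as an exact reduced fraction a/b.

F_att = 5/4·(g−p) = 5/4·(-8,0) = (-10.0000,0.0000)
o1: d²=200 > ρ²=61 → inactive
o2: d²=200 > ρ²=61 → inactive
o3: d²=20 ≤ ρ²=61; F_rep = 39·(-4,-2)/20² = (-0.3900,-0.1950)
o4: d²=80 > ρ²=61 → inactive
F = F_att + ΣF_rep = (-10.3900,-0.1950)
Δp = p'−p = (-2.0780,-0.0390); α = Δx/Fx = (-1039/500) / (-1039/100) = 1/5
check: Δy/Fy = (-39/1000) / (-39/200) = 1/5 ✓

α = 1/5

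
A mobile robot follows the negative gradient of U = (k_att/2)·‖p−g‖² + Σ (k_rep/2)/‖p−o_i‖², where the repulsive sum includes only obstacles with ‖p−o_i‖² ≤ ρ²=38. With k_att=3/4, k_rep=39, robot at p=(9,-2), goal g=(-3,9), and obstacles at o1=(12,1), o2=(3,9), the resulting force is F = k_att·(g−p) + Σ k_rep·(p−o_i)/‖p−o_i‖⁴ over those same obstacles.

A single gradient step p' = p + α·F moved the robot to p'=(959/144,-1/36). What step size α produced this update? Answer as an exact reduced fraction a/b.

α = 1/4

F_att = 3/4·(g−p) = 3/4·(-12,11) = (-9.0000,8.2500)
o1: d²=18 ≤ ρ²=38; F_rep = 39·(-3,-3)/18² = (-0.3611,-0.3611)
o2: d²=157 > ρ²=38 → inactive
F = F_att + ΣF_rep = (-9.3611,7.8889)
Δp = p'−p = (-2.3403,1.9722); α = Δx/Fx = (-337/144) / (-337/36) = 1/4
check: Δy/Fy = (71/36) / (71/9) = 1/4 ✓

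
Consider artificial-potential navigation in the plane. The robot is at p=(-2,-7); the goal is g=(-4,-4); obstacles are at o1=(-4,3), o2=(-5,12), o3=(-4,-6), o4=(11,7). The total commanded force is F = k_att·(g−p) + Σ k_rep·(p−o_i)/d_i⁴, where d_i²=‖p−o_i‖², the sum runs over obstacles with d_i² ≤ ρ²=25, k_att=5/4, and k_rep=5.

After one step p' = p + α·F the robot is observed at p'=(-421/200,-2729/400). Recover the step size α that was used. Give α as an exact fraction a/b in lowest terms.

α = 1/20

F_att = 5/4·(g−p) = 5/4·(-2,3) = (-2.5000,3.7500)
o1: d²=104 > ρ²=25 → inactive
o2: d²=370 > ρ²=25 → inactive
o3: d²=5 ≤ ρ²=25; F_rep = 5·(2,-1)/5² = (0.4000,-0.2000)
o4: d²=365 > ρ²=25 → inactive
F = F_att + ΣF_rep = (-2.1000,3.5500)
Δp = p'−p = (-0.1050,0.1775); α = Δx/Fx = (-21/200) / (-21/10) = 1/20
check: Δy/Fy = (71/400) / (71/20) = 1/20 ✓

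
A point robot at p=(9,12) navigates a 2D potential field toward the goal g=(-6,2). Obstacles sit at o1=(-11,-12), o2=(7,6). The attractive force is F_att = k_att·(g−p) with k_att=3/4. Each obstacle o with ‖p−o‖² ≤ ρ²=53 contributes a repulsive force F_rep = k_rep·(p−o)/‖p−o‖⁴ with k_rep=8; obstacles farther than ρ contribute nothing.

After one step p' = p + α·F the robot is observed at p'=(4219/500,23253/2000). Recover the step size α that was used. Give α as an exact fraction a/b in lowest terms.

F_att = 3/4·(g−p) = 3/4·(-15,-10) = (-11.2500,-7.5000)
o1: d²=976 > ρ²=53 → inactive
o2: d²=40 ≤ ρ²=53; F_rep = 8·(2,6)/40² = (0.0100,0.0300)
F = F_att + ΣF_rep = (-11.2400,-7.4700)
Δp = p'−p = (-0.5620,-0.3735); α = Δx/Fx = (-281/500) / (-281/25) = 1/20
check: Δy/Fy = (-747/2000) / (-747/100) = 1/20 ✓

α = 1/20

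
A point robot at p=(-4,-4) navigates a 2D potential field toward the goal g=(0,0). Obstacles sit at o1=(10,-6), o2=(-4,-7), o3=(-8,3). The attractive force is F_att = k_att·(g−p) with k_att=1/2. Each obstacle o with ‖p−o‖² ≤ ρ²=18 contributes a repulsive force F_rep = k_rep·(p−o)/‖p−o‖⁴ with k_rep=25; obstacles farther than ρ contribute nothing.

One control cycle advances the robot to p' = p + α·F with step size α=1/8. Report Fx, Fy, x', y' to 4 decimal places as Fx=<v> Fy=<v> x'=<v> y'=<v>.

Fx=2.0000 Fy=2.9259 x'=-3.7500 y'=-3.6343

F_att = 1/2·(g−p) = 1/2·(4,4) = (2.0000,2.0000)
o1: d²=200 > ρ²=18 → inactive
o2: d²=9 ≤ ρ²=18; F_rep = 25·(0,3)/9² = (0.0000,0.9259)
o3: d²=65 > ρ²=18 → inactive
F = F_att + ΣF_rep = (2.0000,2.9259)
p' = p + 1/8·F = (-3.7500,-3.6343)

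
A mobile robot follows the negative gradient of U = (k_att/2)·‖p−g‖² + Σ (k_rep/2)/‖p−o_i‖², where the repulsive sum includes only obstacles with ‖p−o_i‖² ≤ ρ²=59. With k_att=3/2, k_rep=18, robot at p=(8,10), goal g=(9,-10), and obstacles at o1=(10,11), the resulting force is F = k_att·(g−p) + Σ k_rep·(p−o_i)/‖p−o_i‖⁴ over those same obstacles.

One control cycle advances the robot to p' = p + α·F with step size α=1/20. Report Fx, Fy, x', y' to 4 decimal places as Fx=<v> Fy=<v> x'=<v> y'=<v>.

F_att = 3/2·(g−p) = 3/2·(1,-20) = (1.5000,-30.0000)
o1: d²=5 ≤ ρ²=59; F_rep = 18·(-2,-1)/5² = (-1.4400,-0.7200)
F = F_att + ΣF_rep = (0.0600,-30.7200)
p' = p + 1/20·F = (8.0030,8.4640)

Fx=0.0600 Fy=-30.7200 x'=8.0030 y'=8.4640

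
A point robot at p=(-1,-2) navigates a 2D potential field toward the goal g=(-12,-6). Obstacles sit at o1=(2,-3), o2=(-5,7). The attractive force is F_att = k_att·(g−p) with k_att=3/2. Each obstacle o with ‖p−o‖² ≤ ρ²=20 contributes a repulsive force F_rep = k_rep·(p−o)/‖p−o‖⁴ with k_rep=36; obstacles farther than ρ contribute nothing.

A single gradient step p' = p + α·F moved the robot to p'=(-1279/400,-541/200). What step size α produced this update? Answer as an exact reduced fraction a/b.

F_att = 3/2·(g−p) = 3/2·(-11,-4) = (-16.5000,-6.0000)
o1: d²=10 ≤ ρ²=20; F_rep = 36·(-3,1)/10² = (-1.0800,0.3600)
o2: d²=97 > ρ²=20 → inactive
F = F_att + ΣF_rep = (-17.5800,-5.6400)
Δp = p'−p = (-2.1975,-0.7050); α = Δx/Fx = (-879/400) / (-879/50) = 1/8
check: Δy/Fy = (-141/200) / (-141/25) = 1/8 ✓

α = 1/8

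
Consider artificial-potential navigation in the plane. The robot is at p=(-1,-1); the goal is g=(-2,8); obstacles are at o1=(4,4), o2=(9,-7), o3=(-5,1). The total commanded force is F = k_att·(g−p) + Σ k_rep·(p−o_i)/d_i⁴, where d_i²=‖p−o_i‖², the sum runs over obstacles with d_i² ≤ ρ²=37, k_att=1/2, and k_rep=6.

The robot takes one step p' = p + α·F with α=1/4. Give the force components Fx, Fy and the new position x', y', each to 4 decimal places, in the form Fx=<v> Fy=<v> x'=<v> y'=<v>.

F_att = 1/2·(g−p) = 1/2·(-1,9) = (-0.5000,4.5000)
o1: d²=50 > ρ²=37 → inactive
o2: d²=136 > ρ²=37 → inactive
o3: d²=20 ≤ ρ²=37; F_rep = 6·(4,-2)/20² = (0.0600,-0.0300)
F = F_att + ΣF_rep = (-0.4400,4.4700)
p' = p + 1/4·F = (-1.1100,0.1175)

Fx=-0.4400 Fy=4.4700 x'=-1.1100 y'=0.1175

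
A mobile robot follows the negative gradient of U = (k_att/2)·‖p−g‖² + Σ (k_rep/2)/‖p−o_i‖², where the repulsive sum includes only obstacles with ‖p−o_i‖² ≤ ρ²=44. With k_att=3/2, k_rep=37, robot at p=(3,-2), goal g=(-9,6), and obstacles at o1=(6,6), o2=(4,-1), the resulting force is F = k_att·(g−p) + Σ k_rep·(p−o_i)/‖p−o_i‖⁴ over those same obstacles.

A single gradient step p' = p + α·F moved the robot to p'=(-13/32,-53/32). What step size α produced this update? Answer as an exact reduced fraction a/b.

α = 1/8

F_att = 3/2·(g−p) = 3/2·(-12,8) = (-18.0000,12.0000)
o1: d²=73 > ρ²=44 → inactive
o2: d²=2 ≤ ρ²=44; F_rep = 37·(-1,-1)/2² = (-9.2500,-9.2500)
F = F_att + ΣF_rep = (-27.2500,2.7500)
Δp = p'−p = (-3.4062,0.3438); α = Δx/Fx = (-109/32) / (-109/4) = 1/8
check: Δy/Fy = (11/32) / (11/4) = 1/8 ✓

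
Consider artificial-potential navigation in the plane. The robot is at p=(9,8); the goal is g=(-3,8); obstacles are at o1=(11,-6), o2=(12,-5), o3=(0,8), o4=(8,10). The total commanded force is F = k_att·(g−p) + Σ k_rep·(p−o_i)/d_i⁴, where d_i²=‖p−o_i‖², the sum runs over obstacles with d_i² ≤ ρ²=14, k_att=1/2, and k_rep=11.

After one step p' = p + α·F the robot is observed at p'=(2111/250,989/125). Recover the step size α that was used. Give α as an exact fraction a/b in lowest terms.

α = 1/10

F_att = 1/2·(g−p) = 1/2·(-12,0) = (-6.0000,0.0000)
o1: d²=200 > ρ²=14 → inactive
o2: d²=178 > ρ²=14 → inactive
o3: d²=81 > ρ²=14 → inactive
o4: d²=5 ≤ ρ²=14; F_rep = 11·(1,-2)/5² = (0.4400,-0.8800)
F = F_att + ΣF_rep = (-5.5600,-0.8800)
Δp = p'−p = (-0.5560,-0.0880); α = Δx/Fx = (-139/250) / (-139/25) = 1/10
check: Δy/Fy = (-11/125) / (-22/25) = 1/10 ✓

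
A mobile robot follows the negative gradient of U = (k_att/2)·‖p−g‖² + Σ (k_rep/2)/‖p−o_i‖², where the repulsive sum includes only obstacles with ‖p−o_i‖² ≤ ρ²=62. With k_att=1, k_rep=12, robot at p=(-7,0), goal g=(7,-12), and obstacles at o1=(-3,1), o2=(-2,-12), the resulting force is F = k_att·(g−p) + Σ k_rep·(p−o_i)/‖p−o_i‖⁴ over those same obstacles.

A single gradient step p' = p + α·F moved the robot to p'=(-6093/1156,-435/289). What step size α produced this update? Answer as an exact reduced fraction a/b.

α = 1/8

F_att = 1·(g−p) = 1·(14,-12) = (14.0000,-12.0000)
o1: d²=17 ≤ ρ²=62; F_rep = 12·(-4,-1)/17² = (-0.1661,-0.0415)
o2: d²=169 > ρ²=62 → inactive
F = F_att + ΣF_rep = (13.8339,-12.0415)
Δp = p'−p = (1.7292,-1.5052); α = Δx/Fx = (1999/1156) / (3998/289) = 1/8
check: Δy/Fy = (-435/289) / (-3480/289) = 1/8 ✓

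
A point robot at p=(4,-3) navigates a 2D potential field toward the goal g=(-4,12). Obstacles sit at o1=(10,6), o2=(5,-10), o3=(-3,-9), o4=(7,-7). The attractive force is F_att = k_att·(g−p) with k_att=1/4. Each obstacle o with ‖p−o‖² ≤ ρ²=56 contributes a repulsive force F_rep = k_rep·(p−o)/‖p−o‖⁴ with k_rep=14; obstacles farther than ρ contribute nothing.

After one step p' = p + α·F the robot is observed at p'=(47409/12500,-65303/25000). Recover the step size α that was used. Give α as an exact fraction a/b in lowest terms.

α = 1/10

F_att = 1/4·(g−p) = 1/4·(-8,15) = (-2.0000,3.7500)
o1: d²=117 > ρ²=56 → inactive
o2: d²=50 ≤ ρ²=56; F_rep = 14·(-1,7)/50² = (-0.0056,0.0392)
o3: d²=85 > ρ²=56 → inactive
o4: d²=25 ≤ ρ²=56; F_rep = 14·(-3,4)/25² = (-0.0672,0.0896)
F = F_att + ΣF_rep = (-2.0728,3.8788)
Δp = p'−p = (-0.2073,0.3879); α = Δx/Fx = (-2591/12500) / (-2591/1250) = 1/10
check: Δy/Fy = (9697/25000) / (9697/2500) = 1/10 ✓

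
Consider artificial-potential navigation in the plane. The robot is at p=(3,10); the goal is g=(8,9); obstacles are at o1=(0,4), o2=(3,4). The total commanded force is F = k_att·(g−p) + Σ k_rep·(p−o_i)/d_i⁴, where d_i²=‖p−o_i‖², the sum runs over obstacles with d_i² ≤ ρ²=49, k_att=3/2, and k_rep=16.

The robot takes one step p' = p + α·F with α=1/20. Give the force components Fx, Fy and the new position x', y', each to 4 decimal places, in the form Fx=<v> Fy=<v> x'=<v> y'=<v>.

F_att = 3/2·(g−p) = 3/2·(5,-1) = (7.5000,-1.5000)
o1: d²=45 ≤ ρ²=49; F_rep = 16·(3,6)/45² = (0.0237,0.0474)
o2: d²=36 ≤ ρ²=49; F_rep = 16·(0,6)/36² = (0.0000,0.0741)
F = F_att + ΣF_rep = (7.5237,-1.3785)
p' = p + 1/20·F = (3.3762,9.9311)

Fx=7.5237 Fy=-1.3785 x'=3.3762 y'=9.9311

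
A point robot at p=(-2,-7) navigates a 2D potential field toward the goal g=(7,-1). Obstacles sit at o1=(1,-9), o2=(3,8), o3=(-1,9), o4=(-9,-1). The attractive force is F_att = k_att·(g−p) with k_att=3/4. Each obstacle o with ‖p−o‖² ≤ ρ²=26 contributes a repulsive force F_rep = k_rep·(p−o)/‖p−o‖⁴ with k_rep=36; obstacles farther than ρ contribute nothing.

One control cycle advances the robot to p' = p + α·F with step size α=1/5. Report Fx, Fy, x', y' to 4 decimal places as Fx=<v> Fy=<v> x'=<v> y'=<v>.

Fx=6.1109 Fy=4.9260 x'=-0.7778 y'=-6.0148

F_att = 3/4·(g−p) = 3/4·(9,6) = (6.7500,4.5000)
o1: d²=13 ≤ ρ²=26; F_rep = 36·(-3,2)/13² = (-0.6391,0.4260)
o2: d²=250 > ρ²=26 → inactive
o3: d²=257 > ρ²=26 → inactive
o4: d²=85 > ρ²=26 → inactive
F = F_att + ΣF_rep = (6.1109,4.9260)
p' = p + 1/5·F = (-0.7778,-6.0148)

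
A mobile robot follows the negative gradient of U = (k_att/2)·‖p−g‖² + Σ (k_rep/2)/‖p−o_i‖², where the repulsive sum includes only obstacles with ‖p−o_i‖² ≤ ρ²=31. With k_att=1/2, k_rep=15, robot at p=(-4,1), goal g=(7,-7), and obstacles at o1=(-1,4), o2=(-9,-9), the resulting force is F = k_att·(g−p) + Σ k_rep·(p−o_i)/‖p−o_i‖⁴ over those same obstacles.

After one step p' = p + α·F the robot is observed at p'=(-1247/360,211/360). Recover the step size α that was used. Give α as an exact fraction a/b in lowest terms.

F_att = 1/2·(g−p) = 1/2·(11,-8) = (5.5000,-4.0000)
o1: d²=18 ≤ ρ²=31; F_rep = 15·(-3,-3)/18² = (-0.1389,-0.1389)
o2: d²=125 > ρ²=31 → inactive
F = F_att + ΣF_rep = (5.3611,-4.1389)
Δp = p'−p = (0.5361,-0.4139); α = Δx/Fx = (193/360) / (193/36) = 1/10
check: Δy/Fy = (-149/360) / (-149/36) = 1/10 ✓

α = 1/10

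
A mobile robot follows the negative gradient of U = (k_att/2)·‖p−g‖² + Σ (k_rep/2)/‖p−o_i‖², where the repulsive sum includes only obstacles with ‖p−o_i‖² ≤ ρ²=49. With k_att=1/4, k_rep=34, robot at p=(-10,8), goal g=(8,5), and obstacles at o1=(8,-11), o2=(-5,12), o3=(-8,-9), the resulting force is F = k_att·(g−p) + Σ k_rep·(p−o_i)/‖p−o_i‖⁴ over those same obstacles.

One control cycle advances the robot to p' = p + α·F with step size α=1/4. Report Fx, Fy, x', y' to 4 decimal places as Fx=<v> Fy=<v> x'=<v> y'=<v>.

Fx=4.3989 Fy=-0.8309 x'=-8.9003 y'=7.7923

F_att = 1/4·(g−p) = 1/4·(18,-3) = (4.5000,-0.7500)
o1: d²=685 > ρ²=49 → inactive
o2: d²=41 ≤ ρ²=49; F_rep = 34·(-5,-4)/41² = (-0.1011,-0.0809)
o3: d²=293 > ρ²=49 → inactive
F = F_att + ΣF_rep = (4.3989,-0.8309)
p' = p + 1/4·F = (-8.9003,7.7923)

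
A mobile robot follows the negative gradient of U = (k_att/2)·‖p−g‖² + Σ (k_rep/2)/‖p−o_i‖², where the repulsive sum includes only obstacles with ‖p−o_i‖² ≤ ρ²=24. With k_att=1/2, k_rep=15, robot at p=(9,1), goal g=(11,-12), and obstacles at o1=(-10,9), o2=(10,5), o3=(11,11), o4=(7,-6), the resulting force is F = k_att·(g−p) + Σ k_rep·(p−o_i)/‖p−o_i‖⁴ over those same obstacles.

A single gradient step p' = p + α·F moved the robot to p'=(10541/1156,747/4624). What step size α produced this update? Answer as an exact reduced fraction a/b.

F_att = 1/2·(g−p) = 1/2·(2,-13) = (1.0000,-6.5000)
o1: d²=425 > ρ²=24 → inactive
o2: d²=17 ≤ ρ²=24; F_rep = 15·(-1,-4)/17² = (-0.0519,-0.2076)
o3: d²=104 > ρ²=24 → inactive
o4: d²=53 > ρ²=24 → inactive
F = F_att + ΣF_rep = (0.9481,-6.7076)
Δp = p'−p = (0.1185,-0.8385); α = Δx/Fx = (137/1156) / (274/289) = 1/8
check: Δy/Fy = (-3877/4624) / (-3877/578) = 1/8 ✓

α = 1/8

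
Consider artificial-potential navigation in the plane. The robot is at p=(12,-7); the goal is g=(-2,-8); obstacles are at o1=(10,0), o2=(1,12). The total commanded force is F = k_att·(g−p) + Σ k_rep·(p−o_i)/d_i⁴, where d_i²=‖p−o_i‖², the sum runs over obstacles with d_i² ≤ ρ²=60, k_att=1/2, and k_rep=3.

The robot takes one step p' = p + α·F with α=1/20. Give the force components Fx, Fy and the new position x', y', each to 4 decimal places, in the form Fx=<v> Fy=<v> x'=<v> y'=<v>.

F_att = 1/2·(g−p) = 1/2·(-14,-1) = (-7.0000,-0.5000)
o1: d²=53 ≤ ρ²=60; F_rep = 3·(2,-7)/53² = (0.0021,-0.0075)
o2: d²=482 > ρ²=60 → inactive
F = F_att + ΣF_rep = (-6.9979,-0.5075)
p' = p + 1/20·F = (11.6501,-7.0254)

Fx=-6.9979 Fy=-0.5075 x'=11.6501 y'=-7.0254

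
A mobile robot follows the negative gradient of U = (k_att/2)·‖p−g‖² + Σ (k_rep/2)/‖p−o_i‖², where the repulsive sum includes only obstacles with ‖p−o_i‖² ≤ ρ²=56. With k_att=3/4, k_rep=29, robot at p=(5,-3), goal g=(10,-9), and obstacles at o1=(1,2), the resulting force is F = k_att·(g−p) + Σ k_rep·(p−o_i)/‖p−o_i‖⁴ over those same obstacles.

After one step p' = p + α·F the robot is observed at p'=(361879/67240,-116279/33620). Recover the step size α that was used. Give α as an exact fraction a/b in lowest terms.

F_att = 3/4·(g−p) = 3/4·(5,-6) = (3.7500,-4.5000)
o1: d²=41 ≤ ρ²=56; F_rep = 29·(4,-5)/41² = (0.0690,-0.0863)
F = F_att + ΣF_rep = (3.8190,-4.5863)
Δp = p'−p = (0.3819,-0.4586); α = Δx/Fx = (25679/67240) / (25679/6724) = 1/10
check: Δy/Fy = (-15419/33620) / (-15419/3362) = 1/10 ✓

α = 1/10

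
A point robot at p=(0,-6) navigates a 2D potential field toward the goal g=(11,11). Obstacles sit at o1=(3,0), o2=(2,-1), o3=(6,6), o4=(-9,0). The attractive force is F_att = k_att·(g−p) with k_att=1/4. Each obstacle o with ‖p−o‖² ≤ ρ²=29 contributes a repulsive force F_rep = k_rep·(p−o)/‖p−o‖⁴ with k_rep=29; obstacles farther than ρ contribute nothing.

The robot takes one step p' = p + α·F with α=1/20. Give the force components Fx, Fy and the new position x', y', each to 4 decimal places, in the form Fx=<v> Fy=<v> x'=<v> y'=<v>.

F_att = 1/4·(g−p) = 1/4·(11,17) = (2.7500,4.2500)
o1: d²=45 > ρ²=29 → inactive
o2: d²=29 ≤ ρ²=29; F_rep = 29·(-2,-5)/29² = (-0.0690,-0.1724)
o3: d²=180 > ρ²=29 → inactive
o4: d²=117 > ρ²=29 → inactive
F = F_att + ΣF_rep = (2.6810,4.0776)
p' = p + 1/20·F = (0.1341,-5.7961)

Fx=2.6810 Fy=4.0776 x'=0.1341 y'=-5.7961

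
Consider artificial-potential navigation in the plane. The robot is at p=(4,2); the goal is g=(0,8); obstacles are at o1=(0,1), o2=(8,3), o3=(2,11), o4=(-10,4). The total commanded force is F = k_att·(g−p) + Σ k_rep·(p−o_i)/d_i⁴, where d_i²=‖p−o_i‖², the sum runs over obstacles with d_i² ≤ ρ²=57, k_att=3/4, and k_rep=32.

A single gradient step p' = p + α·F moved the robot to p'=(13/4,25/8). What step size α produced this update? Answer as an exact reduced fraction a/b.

α = 1/4

F_att = 3/4·(g−p) = 3/4·(-4,6) = (-3.0000,4.5000)
o1: d²=17 ≤ ρ²=57; F_rep = 32·(4,1)/17² = (0.4429,0.1107)
o2: d²=17 ≤ ρ²=57; F_rep = 32·(-4,-1)/17² = (-0.4429,-0.1107)
o3: d²=85 > ρ²=57 → inactive
o4: d²=200 > ρ²=57 → inactive
F = F_att + ΣF_rep = (-3.0000,4.5000)
Δp = p'−p = (-0.7500,1.1250); α = Δx/Fx = (-3/4) / (-3) = 1/4
check: Δy/Fy = (9/8) / (9/2) = 1/4 ✓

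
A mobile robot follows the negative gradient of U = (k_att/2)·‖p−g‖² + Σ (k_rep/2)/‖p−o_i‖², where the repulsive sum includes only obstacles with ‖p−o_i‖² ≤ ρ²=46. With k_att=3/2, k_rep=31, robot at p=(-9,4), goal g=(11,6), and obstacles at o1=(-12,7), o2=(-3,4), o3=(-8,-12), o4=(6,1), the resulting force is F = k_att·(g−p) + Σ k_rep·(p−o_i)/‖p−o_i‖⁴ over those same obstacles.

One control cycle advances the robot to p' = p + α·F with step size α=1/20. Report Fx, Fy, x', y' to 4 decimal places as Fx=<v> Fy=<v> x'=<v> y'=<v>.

Fx=30.1435 Fy=2.7130 x'=-7.4928 y'=4.1356

F_att = 3/2·(g−p) = 3/2·(20,2) = (30.0000,3.0000)
o1: d²=18 ≤ ρ²=46; F_rep = 31·(3,-3)/18² = (0.2870,-0.2870)
o2: d²=36 ≤ ρ²=46; F_rep = 31·(-6,0)/36² = (-0.1435,0.0000)
o3: d²=257 > ρ²=46 → inactive
o4: d²=234 > ρ²=46 → inactive
F = F_att + ΣF_rep = (30.1435,2.7130)
p' = p + 1/20·F = (-7.4928,4.1356)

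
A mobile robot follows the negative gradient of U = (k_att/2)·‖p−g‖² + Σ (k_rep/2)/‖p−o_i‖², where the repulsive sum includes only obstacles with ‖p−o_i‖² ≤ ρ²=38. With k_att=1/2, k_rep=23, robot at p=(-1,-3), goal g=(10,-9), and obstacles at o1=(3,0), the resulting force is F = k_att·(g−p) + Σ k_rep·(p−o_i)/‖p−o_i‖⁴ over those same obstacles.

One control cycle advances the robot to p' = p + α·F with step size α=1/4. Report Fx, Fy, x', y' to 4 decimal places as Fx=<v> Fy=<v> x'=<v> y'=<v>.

F_att = 1/2·(g−p) = 1/2·(11,-6) = (5.5000,-3.0000)
o1: d²=25 ≤ ρ²=38; F_rep = 23·(-4,-3)/25² = (-0.1472,-0.1104)
F = F_att + ΣF_rep = (5.3528,-3.1104)
p' = p + 1/4·F = (0.3382,-3.7776)

Fx=5.3528 Fy=-3.1104 x'=0.3382 y'=-3.7776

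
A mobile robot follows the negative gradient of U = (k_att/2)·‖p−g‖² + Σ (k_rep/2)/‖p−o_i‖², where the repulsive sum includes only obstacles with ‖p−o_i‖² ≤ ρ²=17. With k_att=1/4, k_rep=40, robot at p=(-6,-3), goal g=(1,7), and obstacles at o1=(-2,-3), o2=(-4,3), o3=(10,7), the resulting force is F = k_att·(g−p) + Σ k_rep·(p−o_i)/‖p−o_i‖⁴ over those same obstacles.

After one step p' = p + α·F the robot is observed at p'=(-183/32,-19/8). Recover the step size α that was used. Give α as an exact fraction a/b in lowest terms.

F_att = 1/4·(g−p) = 1/4·(7,10) = (1.7500,2.5000)
o1: d²=16 ≤ ρ²=17; F_rep = 40·(-4,0)/16² = (-0.6250,0.0000)
o2: d²=40 > ρ²=17 → inactive
o3: d²=356 > ρ²=17 → inactive
F = F_att + ΣF_rep = (1.1250,2.5000)
Δp = p'−p = (0.2812,0.6250); α = Δx/Fx = (9/32) / (9/8) = 1/4
check: Δy/Fy = (5/8) / (5/2) = 1/4 ✓

α = 1/4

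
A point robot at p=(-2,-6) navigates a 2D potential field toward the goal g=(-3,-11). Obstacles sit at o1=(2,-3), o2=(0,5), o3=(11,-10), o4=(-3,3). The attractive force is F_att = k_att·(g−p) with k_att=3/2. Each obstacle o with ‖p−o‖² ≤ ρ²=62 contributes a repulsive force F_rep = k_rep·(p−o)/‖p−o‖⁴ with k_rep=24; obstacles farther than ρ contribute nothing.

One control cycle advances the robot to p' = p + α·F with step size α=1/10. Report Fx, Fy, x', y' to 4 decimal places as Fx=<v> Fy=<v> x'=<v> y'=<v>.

F_att = 3/2·(g−p) = 3/2·(-1,-5) = (-1.5000,-7.5000)
o1: d²=25 ≤ ρ²=62; F_rep = 24·(-4,-3)/25² = (-0.1536,-0.1152)
o2: d²=125 > ρ²=62 → inactive
o3: d²=185 > ρ²=62 → inactive
o4: d²=82 > ρ²=62 → inactive
F = F_att + ΣF_rep = (-1.6536,-7.6152)
p' = p + 1/10·F = (-2.1654,-6.7615)

Fx=-1.6536 Fy=-7.6152 x'=-2.1654 y'=-6.7615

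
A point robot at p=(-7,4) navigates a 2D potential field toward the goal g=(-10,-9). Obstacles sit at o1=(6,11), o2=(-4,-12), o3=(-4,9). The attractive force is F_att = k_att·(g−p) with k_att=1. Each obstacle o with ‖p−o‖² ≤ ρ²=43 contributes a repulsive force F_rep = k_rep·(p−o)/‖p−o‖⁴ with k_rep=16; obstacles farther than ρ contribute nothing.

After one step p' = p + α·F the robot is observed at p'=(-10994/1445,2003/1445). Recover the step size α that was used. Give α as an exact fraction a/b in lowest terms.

F_att = 1·(g−p) = 1·(-3,-13) = (-3.0000,-13.0000)
o1: d²=218 > ρ²=43 → inactive
o2: d²=265 > ρ²=43 → inactive
o3: d²=34 ≤ ρ²=43; F_rep = 16·(-3,-5)/34² = (-0.0415,-0.0692)
F = F_att + ΣF_rep = (-3.0415,-13.0692)
Δp = p'−p = (-0.6083,-2.6138); α = Δx/Fx = (-879/1445) / (-879/289) = 1/5
check: Δy/Fy = (-3777/1445) / (-3777/289) = 1/5 ✓

α = 1/5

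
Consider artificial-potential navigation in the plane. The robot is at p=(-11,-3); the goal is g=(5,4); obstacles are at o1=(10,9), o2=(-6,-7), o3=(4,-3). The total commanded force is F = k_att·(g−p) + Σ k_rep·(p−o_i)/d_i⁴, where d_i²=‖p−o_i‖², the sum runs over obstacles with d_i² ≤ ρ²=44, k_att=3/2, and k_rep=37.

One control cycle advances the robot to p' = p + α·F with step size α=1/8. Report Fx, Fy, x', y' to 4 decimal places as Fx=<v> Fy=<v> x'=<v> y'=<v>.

F_att = 3/2·(g−p) = 3/2·(16,7) = (24.0000,10.5000)
o1: d²=585 > ρ²=44 → inactive
o2: d²=41 ≤ ρ²=44; F_rep = 37·(-5,4)/41² = (-0.1101,0.0880)
o3: d²=225 > ρ²=44 → inactive
F = F_att + ΣF_rep = (23.8899,10.5880)
p' = p + 1/8·F = (-8.0138,-1.6765)

Fx=23.8899 Fy=10.5880 x'=-8.0138 y'=-1.6765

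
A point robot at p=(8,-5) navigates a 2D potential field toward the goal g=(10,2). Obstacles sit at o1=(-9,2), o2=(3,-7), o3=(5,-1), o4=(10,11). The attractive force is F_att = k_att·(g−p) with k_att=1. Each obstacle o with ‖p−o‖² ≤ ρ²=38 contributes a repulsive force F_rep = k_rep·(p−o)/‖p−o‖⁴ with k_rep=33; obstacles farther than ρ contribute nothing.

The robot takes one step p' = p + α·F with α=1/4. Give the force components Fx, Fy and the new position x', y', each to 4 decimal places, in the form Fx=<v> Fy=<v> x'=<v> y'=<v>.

F_att = 1·(g−p) = 1·(2,7) = (2.0000,7.0000)
o1: d²=338 > ρ²=38 → inactive
o2: d²=29 ≤ ρ²=38; F_rep = 33·(5,2)/29² = (0.1962,0.0785)
o3: d²=25 ≤ ρ²=38; F_rep = 33·(3,-4)/25² = (0.1584,-0.2112)
o4: d²=260 > ρ²=38 → inactive
F = F_att + ΣF_rep = (2.3546,6.8673)
p' = p + 1/4·F = (8.5886,-3.2832)

Fx=2.3546 Fy=6.8673 x'=8.5886 y'=-3.2832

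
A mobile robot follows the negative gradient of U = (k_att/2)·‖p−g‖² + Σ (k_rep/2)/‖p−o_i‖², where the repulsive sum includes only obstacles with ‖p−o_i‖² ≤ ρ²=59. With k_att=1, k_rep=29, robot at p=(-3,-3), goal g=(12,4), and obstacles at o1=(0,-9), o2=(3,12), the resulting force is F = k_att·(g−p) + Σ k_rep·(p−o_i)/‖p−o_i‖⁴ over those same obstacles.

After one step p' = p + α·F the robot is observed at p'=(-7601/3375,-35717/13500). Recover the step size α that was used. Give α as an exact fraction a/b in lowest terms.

F_att = 1·(g−p) = 1·(15,7) = (15.0000,7.0000)
o1: d²=45 ≤ ρ²=59; F_rep = 29·(-3,6)/45² = (-0.0430,0.0859)
o2: d²=261 > ρ²=59 → inactive
F = F_att + ΣF_rep = (14.9570,7.0859)
Δp = p'−p = (0.7479,0.3543); α = Δx/Fx = (2524/3375) / (10096/675) = 1/20
check: Δy/Fy = (4783/13500) / (4783/675) = 1/20 ✓

α = 1/20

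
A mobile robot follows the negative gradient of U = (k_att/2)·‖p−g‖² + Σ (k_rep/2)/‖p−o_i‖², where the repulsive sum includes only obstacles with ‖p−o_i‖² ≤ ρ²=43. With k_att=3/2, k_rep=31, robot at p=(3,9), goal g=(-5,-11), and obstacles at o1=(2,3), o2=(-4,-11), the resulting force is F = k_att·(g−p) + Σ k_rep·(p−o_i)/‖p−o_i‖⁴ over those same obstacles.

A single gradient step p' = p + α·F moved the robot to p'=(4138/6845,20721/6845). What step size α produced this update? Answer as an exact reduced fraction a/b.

α = 1/5

F_att = 3/2·(g−p) = 3/2·(-8,-20) = (-12.0000,-30.0000)
o1: d²=37 ≤ ρ²=43; F_rep = 31·(1,6)/37² = (0.0226,0.1359)
o2: d²=449 > ρ²=43 → inactive
F = F_att + ΣF_rep = (-11.9774,-29.8641)
Δp = p'−p = (-2.3955,-5.9728); α = Δx/Fx = (-16397/6845) / (-16397/1369) = 1/5
check: Δy/Fy = (-40884/6845) / (-40884/1369) = 1/5 ✓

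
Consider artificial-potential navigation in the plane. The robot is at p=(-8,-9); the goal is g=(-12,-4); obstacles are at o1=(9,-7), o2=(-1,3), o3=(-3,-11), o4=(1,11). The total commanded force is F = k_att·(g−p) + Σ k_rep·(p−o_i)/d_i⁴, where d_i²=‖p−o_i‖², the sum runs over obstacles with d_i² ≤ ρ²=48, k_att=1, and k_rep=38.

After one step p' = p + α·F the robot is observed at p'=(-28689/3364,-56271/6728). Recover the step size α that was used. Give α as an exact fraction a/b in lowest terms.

F_att = 1·(g−p) = 1·(-4,5) = (-4.0000,5.0000)
o1: d²=293 > ρ²=48 → inactive
o2: d²=193 > ρ²=48 → inactive
o3: d²=29 ≤ ρ²=48; F_rep = 38·(-5,2)/29² = (-0.2259,0.0904)
o4: d²=481 > ρ²=48 → inactive
F = F_att + ΣF_rep = (-4.2259,5.0904)
Δp = p'−p = (-0.5282,0.6363); α = Δx/Fx = (-1777/3364) / (-3554/841) = 1/8
check: Δy/Fy = (4281/6728) / (4281/841) = 1/8 ✓

α = 1/8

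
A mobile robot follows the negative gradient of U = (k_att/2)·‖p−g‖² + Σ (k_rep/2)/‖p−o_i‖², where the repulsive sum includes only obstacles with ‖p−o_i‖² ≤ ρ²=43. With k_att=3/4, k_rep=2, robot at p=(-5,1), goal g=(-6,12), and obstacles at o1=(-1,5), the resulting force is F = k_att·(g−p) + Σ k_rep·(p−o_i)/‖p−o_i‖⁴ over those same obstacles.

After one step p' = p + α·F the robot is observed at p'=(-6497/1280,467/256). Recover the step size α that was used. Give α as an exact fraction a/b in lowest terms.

F_att = 3/4·(g−p) = 3/4·(-1,11) = (-0.7500,8.2500)
o1: d²=32 ≤ ρ²=43; F_rep = 2·(-4,-4)/32² = (-0.0078,-0.0078)
F = F_att + ΣF_rep = (-0.7578,8.2422)
Δp = p'−p = (-0.0758,0.8242); α = Δx/Fx = (-97/1280) / (-97/128) = 1/10
check: Δy/Fy = (211/256) / (1055/128) = 1/10 ✓

α = 1/10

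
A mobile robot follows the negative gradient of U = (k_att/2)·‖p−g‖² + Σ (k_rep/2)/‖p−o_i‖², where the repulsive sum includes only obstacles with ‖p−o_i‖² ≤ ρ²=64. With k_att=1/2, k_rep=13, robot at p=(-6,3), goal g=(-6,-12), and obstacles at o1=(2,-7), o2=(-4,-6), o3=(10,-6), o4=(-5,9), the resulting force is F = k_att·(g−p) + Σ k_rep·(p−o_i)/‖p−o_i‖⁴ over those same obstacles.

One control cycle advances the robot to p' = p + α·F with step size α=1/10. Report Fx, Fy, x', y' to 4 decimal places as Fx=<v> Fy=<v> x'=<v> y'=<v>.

F_att = 1/2·(g−p) = 1/2·(0,-15) = (0.0000,-7.5000)
o1: d²=164 > ρ²=64 → inactive
o2: d²=85 > ρ²=64 → inactive
o3: d²=337 > ρ²=64 → inactive
o4: d²=37 ≤ ρ²=64; F_rep = 13·(-1,-6)/37² = (-0.0095,-0.0570)
F = F_att + ΣF_rep = (-0.0095,-7.5570)
p' = p + 1/10·F = (-6.0009,2.2443)

Fx=-0.0095 Fy=-7.5570 x'=-6.0009 y'=2.2443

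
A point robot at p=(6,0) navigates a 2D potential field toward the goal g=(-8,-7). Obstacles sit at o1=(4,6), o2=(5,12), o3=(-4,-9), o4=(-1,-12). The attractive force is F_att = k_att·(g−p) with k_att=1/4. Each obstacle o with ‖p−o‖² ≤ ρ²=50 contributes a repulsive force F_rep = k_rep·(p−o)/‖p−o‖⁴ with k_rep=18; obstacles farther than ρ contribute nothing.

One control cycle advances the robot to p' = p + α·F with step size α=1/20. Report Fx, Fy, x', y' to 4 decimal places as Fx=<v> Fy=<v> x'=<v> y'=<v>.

F_att = 1/4·(g−p) = 1/4·(-14,-7) = (-3.5000,-1.7500)
o1: d²=40 ≤ ρ²=50; F_rep = 18·(2,-6)/40² = (0.0225,-0.0675)
o2: d²=145 > ρ²=50 → inactive
o3: d²=181 > ρ²=50 → inactive
o4: d²=193 > ρ²=50 → inactive
F = F_att + ΣF_rep = (-3.4775,-1.8175)
p' = p + 1/20·F = (5.8261,-0.0909)

Fx=-3.4775 Fy=-1.8175 x'=5.8261 y'=-0.0909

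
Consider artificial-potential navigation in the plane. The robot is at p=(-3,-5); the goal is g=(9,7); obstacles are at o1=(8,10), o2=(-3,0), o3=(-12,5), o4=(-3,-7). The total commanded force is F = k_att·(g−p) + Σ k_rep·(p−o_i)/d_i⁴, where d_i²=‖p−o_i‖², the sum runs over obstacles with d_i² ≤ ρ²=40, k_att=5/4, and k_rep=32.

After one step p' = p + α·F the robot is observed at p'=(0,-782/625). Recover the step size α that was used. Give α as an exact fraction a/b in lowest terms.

α = 1/5

F_att = 5/4·(g−p) = 5/4·(12,12) = (15.0000,15.0000)
o1: d²=346 > ρ²=40 → inactive
o2: d²=25 ≤ ρ²=40; F_rep = 32·(0,-5)/25² = (0.0000,-0.2560)
o3: d²=181 > ρ²=40 → inactive
o4: d²=4 ≤ ρ²=40; F_rep = 32·(0,2)/4² = (0.0000,4.0000)
F = F_att + ΣF_rep = (15.0000,18.7440)
Δp = p'−p = (3.0000,3.7488); α = Δx/Fx = (3) / (15) = 1/5
check: Δy/Fy = (2343/625) / (2343/125) = 1/5 ✓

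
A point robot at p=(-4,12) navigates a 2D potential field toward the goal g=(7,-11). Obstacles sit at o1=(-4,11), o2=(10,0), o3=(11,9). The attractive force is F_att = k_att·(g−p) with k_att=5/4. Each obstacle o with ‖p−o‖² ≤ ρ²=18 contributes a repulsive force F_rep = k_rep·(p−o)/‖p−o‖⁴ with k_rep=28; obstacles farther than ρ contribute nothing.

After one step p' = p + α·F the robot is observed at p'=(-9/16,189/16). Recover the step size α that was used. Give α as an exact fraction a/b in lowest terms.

F_att = 5/4·(g−p) = 5/4·(11,-23) = (13.7500,-28.7500)
o1: d²=1 ≤ ρ²=18; F_rep = 28·(0,1)/1² = (0.0000,28.0000)
o2: d²=340 > ρ²=18 → inactive
o3: d²=234 > ρ²=18 → inactive
F = F_att + ΣF_rep = (13.7500,-0.7500)
Δp = p'−p = (3.4375,-0.1875); α = Δx/Fx = (55/16) / (55/4) = 1/4
check: Δy/Fy = (-3/16) / (-3/4) = 1/4 ✓

α = 1/4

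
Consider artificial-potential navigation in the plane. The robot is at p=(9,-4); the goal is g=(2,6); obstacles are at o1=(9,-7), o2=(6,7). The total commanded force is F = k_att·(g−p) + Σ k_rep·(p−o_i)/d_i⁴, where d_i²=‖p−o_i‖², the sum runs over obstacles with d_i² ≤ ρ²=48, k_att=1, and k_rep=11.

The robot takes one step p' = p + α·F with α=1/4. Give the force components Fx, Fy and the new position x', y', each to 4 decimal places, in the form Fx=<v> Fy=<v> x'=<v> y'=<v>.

Fx=-7.0000 Fy=10.4074 x'=7.2500 y'=-1.3981

F_att = 1·(g−p) = 1·(-7,10) = (-7.0000,10.0000)
o1: d²=9 ≤ ρ²=48; F_rep = 11·(0,3)/9² = (0.0000,0.4074)
o2: d²=130 > ρ²=48 → inactive
F = F_att + ΣF_rep = (-7.0000,10.4074)
p' = p + 1/4·F = (7.2500,-1.3981)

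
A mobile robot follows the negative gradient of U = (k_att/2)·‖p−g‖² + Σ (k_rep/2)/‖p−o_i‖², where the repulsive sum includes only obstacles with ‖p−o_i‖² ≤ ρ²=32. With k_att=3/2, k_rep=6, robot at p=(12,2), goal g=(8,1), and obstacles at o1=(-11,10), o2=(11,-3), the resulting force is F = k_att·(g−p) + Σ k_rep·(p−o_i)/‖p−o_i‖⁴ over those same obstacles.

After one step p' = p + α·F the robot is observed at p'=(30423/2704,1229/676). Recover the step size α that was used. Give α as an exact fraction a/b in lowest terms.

α = 1/8

F_att = 3/2·(g−p) = 3/2·(-4,-1) = (-6.0000,-1.5000)
o1: d²=593 > ρ²=32 → inactive
o2: d²=26 ≤ ρ²=32; F_rep = 6·(1,5)/26² = (0.0089,0.0444)
F = F_att + ΣF_rep = (-5.9911,-1.4556)
Δp = p'−p = (-0.7489,-0.1820); α = Δx/Fx = (-2025/2704) / (-2025/338) = 1/8
check: Δy/Fy = (-123/676) / (-246/169) = 1/8 ✓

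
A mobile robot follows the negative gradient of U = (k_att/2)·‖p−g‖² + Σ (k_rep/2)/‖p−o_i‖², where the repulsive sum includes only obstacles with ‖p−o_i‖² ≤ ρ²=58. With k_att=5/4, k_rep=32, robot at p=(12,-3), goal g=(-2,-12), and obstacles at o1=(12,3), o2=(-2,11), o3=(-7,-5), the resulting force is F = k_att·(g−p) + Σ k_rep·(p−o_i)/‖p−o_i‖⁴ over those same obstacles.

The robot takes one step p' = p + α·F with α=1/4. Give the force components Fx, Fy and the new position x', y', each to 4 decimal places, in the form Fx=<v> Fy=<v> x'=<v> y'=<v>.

F_att = 5/4·(g−p) = 5/4·(-14,-9) = (-17.5000,-11.2500)
o1: d²=36 ≤ ρ²=58; F_rep = 32·(0,-6)/36² = (0.0000,-0.1481)
o2: d²=392 > ρ²=58 → inactive
o3: d²=365 > ρ²=58 → inactive
F = F_att + ΣF_rep = (-17.5000,-11.3981)
p' = p + 1/4·F = (7.6250,-5.8495)

Fx=-17.5000 Fy=-11.3981 x'=7.6250 y'=-5.8495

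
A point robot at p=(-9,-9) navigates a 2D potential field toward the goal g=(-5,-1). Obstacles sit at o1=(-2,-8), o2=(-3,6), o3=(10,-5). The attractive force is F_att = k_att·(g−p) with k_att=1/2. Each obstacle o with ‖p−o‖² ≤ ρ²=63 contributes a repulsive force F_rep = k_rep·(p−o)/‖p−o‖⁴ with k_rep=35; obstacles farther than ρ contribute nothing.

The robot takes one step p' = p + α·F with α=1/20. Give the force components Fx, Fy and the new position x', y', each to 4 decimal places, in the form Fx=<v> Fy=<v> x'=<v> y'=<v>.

Fx=1.9020 Fy=3.9860 x'=-8.9049 y'=-8.8007

F_att = 1/2·(g−p) = 1/2·(4,8) = (2.0000,4.0000)
o1: d²=50 ≤ ρ²=63; F_rep = 35·(-7,-1)/50² = (-0.0980,-0.0140)
o2: d²=261 > ρ²=63 → inactive
o3: d²=377 > ρ²=63 → inactive
F = F_att + ΣF_rep = (1.9020,3.9860)
p' = p + 1/20·F = (-8.9049,-8.8007)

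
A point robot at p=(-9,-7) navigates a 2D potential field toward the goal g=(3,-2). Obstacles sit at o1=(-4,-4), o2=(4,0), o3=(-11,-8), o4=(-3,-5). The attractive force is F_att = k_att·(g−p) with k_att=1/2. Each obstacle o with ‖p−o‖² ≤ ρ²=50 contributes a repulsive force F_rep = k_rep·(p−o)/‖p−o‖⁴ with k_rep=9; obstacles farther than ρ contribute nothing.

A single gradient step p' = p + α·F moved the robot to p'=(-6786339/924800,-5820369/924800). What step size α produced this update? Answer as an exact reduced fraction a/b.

F_att = 1/2·(g−p) = 1/2·(12,5) = (6.0000,2.5000)
o1: d²=34 ≤ ρ²=50; F_rep = 9·(-5,-3)/34² = (-0.0389,-0.0234)
o2: d²=218 > ρ²=50 → inactive
o3: d²=5 ≤ ρ²=50; F_rep = 9·(2,1)/5² = (0.7200,0.3600)
o4: d²=40 ≤ ρ²=50; F_rep = 9·(-6,-2)/40² = (-0.0338,-0.0112)
F = F_att + ΣF_rep = (6.6473,2.8254)
Δp = p'−p = (1.6618,0.7063); α = Δx/Fx = (1536861/924800) / (1536861/231200) = 1/4
check: Δy/Fy = (653231/924800) / (653231/231200) = 1/4 ✓

α = 1/4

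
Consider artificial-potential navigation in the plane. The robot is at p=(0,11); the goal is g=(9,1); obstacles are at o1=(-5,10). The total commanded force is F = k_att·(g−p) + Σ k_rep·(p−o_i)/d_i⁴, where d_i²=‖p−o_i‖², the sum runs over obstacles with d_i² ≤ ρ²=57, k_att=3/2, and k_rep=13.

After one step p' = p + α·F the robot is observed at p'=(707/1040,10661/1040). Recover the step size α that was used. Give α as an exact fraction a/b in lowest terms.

F_att = 3/2·(g−p) = 3/2·(9,-10) = (13.5000,-15.0000)
o1: d²=26 ≤ ρ²=57; F_rep = 13·(5,1)/26² = (0.0962,0.0192)
F = F_att + ΣF_rep = (13.5962,-14.9808)
Δp = p'−p = (0.6798,-0.7490); α = Δx/Fx = (707/1040) / (707/52) = 1/20
check: Δy/Fy = (-779/1040) / (-779/52) = 1/20 ✓

α = 1/20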